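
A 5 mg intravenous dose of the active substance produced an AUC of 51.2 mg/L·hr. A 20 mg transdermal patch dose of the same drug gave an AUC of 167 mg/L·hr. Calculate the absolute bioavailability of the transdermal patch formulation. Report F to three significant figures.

F = 0.815

F = (AUC_ev / D_ev) / (AUC_iv / D_iv)
  = (167/20) / (51.2/5)
  = 8.35 / 10.24 = 0.8154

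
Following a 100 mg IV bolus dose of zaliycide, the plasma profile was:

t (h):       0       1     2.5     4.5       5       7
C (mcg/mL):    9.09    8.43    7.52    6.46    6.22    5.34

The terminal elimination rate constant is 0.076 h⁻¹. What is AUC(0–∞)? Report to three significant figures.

Trapezoidal AUC_0→7:
  [0→1]: (9.09+8.43)/2 × 1 = 8.76
  [1→2.5]: (8.43+7.52)/2 × 1.5 = 11.9625
  [2.5→4.5]: (7.52+6.46)/2 × 2 = 13.98
  [4.5→5]: (6.46+6.22)/2 × 0.5 = 3.17
  [5→7]: (6.22+5.34)/2 × 2 = 11.56
  Sum = 49.4325 mcg/mL·h
Extrapolated tail: C_last / k_e = 5.34 / 0.076 = 70.263
AUC_0→∞ = 49.4325 + 70.263 = 119.6955 mcg/mL·h

AUC = 120 mcg/mL·h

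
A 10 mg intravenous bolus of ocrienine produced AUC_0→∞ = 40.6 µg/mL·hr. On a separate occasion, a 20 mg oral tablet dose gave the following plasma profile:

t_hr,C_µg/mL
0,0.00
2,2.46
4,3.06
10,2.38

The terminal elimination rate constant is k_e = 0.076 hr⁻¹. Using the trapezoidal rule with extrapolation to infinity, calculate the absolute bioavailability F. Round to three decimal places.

F = 0.685

Trapezoidal AUC_0→10 (oral tablet):
  [0→2]: (0.00+2.46)/2 × 2 = 2.46
  [2→4]: (2.46+3.06)/2 × 2 = 5.52
  [4→10]: (3.06+2.38)/2 × 6 = 16.32
  Sum = 24.3 µg/mL·hr
Tail: C_last/k_e = 2.38/0.076 = 31.316
AUC_0→∞ (oral tablet) = 24.3 + 31.316 = 55.616 µg/mL·hr
F = (AUC_ev/D_ev)/(AUC_iv/D_iv) = (55.616/20)/(40.6/10) = 2.7808/4.06 = 0.6849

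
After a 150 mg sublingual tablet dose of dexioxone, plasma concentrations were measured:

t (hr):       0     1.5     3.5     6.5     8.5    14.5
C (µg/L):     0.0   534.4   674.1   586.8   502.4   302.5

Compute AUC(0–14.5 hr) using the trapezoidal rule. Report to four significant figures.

Trapezoidal AUC_0→14.5:
  [0→1.5]: (0.0+534.4)/2 × 1.5 = 400.8
  [1.5→3.5]: (534.4+674.1)/2 × 2 = 1208.5
  [3.5→6.5]: (674.1+586.8)/2 × 3 = 1891.35
  [6.5→8.5]: (586.8+502.4)/2 × 2 = 1089.2
  [8.5→14.5]: (502.4+302.5)/2 × 6 = 2414.7
  Sum = 7004.55 µg/L·hr

AUC = 7005 µg/L·hr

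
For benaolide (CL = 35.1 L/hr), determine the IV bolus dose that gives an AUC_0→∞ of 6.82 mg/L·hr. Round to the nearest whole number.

Dose = 239 mg

Dose_iv = CL × AUC_0→∞
     = 35.1 × 6.82 = 239.382 mg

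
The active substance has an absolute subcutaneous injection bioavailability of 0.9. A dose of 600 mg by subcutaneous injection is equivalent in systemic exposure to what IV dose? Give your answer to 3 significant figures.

D_iv = 540 mg

Systemic exposure from an extravascular dose = F × D_ev, so the equivalent IV dose is F × D_ev.
D_iv = F × D_ev = 0.9 × 600 = 540 mg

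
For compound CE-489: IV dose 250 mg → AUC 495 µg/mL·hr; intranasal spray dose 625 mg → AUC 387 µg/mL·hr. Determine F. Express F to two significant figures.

F = (AUC_ev / D_ev) / (AUC_iv / D_iv)
  = (387/625) / (495/250)
  = 0.6192 / 1.98 = 0.3127

F = 0.31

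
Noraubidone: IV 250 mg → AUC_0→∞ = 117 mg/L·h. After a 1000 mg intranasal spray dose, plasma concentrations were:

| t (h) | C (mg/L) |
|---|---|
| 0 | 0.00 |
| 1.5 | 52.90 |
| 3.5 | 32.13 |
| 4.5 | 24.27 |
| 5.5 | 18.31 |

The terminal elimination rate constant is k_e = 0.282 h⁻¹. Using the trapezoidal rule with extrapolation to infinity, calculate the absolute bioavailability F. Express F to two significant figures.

F = 0.51

Trapezoidal AUC_0→5.5 (intranasal spray):
  [0→1.5]: (0.00+52.90)/2 × 1.5 = 39.675
  [1.5→3.5]: (52.90+32.13)/2 × 2 = 85.03
  [3.5→4.5]: (32.13+24.27)/2 × 1 = 28.2
  [4.5→5.5]: (24.27+18.31)/2 × 1 = 21.29
  Sum = 174.195 mg/L·h
Tail: C_last/k_e = 18.31/0.282 = 64.929
AUC_0→∞ (intranasal spray) = 174.195 + 64.929 = 239.124 mg/L·h
F = (AUC_ev/D_ev)/(AUC_iv/D_iv) = (239.124/1000)/(117/250) = 0.239124/0.468 = 0.5109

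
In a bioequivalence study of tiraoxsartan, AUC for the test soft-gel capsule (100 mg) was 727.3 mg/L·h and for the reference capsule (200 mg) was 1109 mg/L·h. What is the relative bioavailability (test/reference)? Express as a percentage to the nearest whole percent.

F_rel = (AUC_test/D_test) / (AUC_ref/D_ref)
      = (727.3/100) / (1109/200)
      = 7.273 / 5.545 = 1.3116 = 131.16%

F_rel = 131%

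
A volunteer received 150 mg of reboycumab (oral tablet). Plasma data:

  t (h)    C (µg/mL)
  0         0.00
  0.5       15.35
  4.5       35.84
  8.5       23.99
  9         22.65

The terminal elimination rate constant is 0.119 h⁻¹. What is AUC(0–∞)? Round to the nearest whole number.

Trapezoidal AUC_0→9:
  [0→0.5]: (0.00+15.35)/2 × 0.5 = 3.8375
  [0.5→4.5]: (15.35+35.84)/2 × 4 = 102.38
  [4.5→8.5]: (35.84+23.99)/2 × 4 = 119.66
  [8.5→9]: (23.99+22.65)/2 × 0.5 = 11.66
  Sum = 237.5375 µg/mL·h
Extrapolated tail: C_last / k_e = 22.65 / 0.119 = 190.336
AUC_0→∞ = 237.5375 + 190.336 = 427.8735 µg/mL·h

AUC = 428 µg/mL·h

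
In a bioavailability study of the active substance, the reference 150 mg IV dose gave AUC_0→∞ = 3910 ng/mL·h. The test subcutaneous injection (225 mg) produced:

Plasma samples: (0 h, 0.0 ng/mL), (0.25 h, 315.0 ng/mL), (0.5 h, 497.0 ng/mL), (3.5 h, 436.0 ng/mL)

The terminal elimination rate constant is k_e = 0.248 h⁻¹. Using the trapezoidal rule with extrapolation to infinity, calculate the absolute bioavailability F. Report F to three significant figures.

Trapezoidal AUC_0→3.5 (subcutaneous injection):
  [0→0.25]: (0.0+315.0)/2 × 0.25 = 39.375
  [0.25→0.5]: (315.0+497.0)/2 × 0.25 = 101.5
  [0.5→3.5]: (497.0+436.0)/2 × 3 = 1399.5
  Sum = 1540.375 ng/mL·h
Tail: C_last/k_e = 436.0/0.248 = 1758.065
AUC_0→∞ (subcutaneous injection) = 1540.375 + 1758.065 = 3298.44 ng/mL·h
F = (AUC_ev/D_ev)/(AUC_iv/D_iv) = (3298.44/225)/(3910/150) = 14.6597/26.0667 = 0.5624

F = 0.562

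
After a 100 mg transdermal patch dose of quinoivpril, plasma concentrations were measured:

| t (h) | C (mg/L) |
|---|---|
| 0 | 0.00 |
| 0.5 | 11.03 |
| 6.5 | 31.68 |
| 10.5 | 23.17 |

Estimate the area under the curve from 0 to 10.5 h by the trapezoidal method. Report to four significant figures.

AUC = 240.6 mg/L·h

Trapezoidal AUC_0→10.5:
  [0→0.5]: (0.00+11.03)/2 × 0.5 = 2.7575
  [0.5→6.5]: (11.03+31.68)/2 × 6 = 128.13
  [6.5→10.5]: (31.68+23.17)/2 × 4 = 109.7
  Sum = 240.5875 mg/L·h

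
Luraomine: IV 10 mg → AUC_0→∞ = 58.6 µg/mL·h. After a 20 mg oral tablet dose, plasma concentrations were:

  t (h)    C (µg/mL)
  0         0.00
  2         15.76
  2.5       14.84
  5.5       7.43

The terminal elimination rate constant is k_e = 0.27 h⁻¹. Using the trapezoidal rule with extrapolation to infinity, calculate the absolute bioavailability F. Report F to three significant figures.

Trapezoidal AUC_0→5.5 (oral tablet):
  [0→2]: (0.00+15.76)/2 × 2 = 15.76
  [2→2.5]: (15.76+14.84)/2 × 0.5 = 7.65
  [2.5→5.5]: (14.84+7.43)/2 × 3 = 33.405
  Sum = 56.815 µg/mL·h
Tail: C_last/k_e = 7.43/0.27 = 27.519
AUC_0→∞ (oral tablet) = 56.815 + 27.519 = 84.334 µg/mL·h
F = (AUC_ev/D_ev)/(AUC_iv/D_iv) = (84.334/20)/(58.6/10) = 4.2167/5.86 = 0.7196

F = 0.720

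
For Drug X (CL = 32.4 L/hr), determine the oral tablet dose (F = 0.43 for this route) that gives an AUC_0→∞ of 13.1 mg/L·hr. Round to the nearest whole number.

Dose = 987 mg

Dose = CL × AUC_0→∞ / F
     = 32.4 × 13.1 / 0.43 = 987.07 mg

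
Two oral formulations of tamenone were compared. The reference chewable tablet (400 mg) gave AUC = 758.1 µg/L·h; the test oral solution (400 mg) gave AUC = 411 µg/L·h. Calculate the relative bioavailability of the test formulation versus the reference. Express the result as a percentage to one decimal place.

F_rel = (AUC_test/D_test) / (AUC_ref/D_ref)
      = (411/400) / (758.1/400)
      = 1.0275 / 1.89525 = 0.5421 = 54.21%

F_rel = 54.2%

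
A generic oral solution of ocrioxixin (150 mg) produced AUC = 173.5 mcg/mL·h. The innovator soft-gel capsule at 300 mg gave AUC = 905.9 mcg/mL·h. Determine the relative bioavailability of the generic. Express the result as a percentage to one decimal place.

F_rel = 38.3%

F_rel = (AUC_test/D_test) / (AUC_ref/D_ref)
      = (173.5/150) / (905.9/300)
      = 1.15667 / 3.01967 = 0.3830 = 38.30%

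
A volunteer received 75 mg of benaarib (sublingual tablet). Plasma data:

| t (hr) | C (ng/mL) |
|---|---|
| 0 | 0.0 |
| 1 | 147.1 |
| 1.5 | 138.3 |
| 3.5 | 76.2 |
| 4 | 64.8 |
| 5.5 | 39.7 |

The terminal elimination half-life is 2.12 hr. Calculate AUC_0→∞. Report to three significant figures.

AUC = 594 ng/mL·hr

Trapezoidal AUC_0→5.5:
  [0→1]: (0.0+147.1)/2 × 1 = 73.55
  [1→1.5]: (147.1+138.3)/2 × 0.5 = 71.35
  [1.5→3.5]: (138.3+76.2)/2 × 2 = 214.5
  [3.5→4]: (76.2+64.8)/2 × 0.5 = 35.25
  [4→5.5]: (64.8+39.7)/2 × 1.5 = 78.375
  Sum = 473.025 ng/mL·hr
k_e = ln2 / t½ = 0.693147 / 2.12 = 0.3270 hr^-1
Extrapolated tail: C_last / k_e = 39.7 / 0.327 = 121.407
AUC_0→∞ = 473.025 + 121.407 = 594.432 ng/mL·hr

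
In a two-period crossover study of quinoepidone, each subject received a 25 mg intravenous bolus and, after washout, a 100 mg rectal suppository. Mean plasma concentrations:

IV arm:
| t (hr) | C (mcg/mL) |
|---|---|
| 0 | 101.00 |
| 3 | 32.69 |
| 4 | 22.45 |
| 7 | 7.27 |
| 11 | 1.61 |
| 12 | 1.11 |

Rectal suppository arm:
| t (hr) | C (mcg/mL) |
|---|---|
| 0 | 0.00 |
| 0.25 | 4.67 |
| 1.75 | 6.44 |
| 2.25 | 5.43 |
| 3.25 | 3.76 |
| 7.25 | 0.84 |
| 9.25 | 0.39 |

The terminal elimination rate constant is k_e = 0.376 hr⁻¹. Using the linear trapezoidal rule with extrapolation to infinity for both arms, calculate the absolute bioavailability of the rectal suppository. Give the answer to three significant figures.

Trapezoidal AUC_0→12 (IV):
  [0→3]: (101.00+32.69)/2 × 3 = 200.535
  [3→4]: (32.69+22.45)/2 × 1 = 27.57
  [4→7]: (22.45+7.27)/2 × 3 = 44.58
  [7→11]: (7.27+1.61)/2 × 4 = 17.76
  [11→12]: (1.61+1.11)/2 × 1 = 1.36
  Sum = 291.805 mcg/mL·hr
IV tail: 1.11/0.376 = 2.952; AUC_iv,0→∞ = 291.805 + 2.952 = 294.757 mcg/mL·hr
Trapezoidal AUC_0→9.25 (rectal suppository):
  [0→0.25]: (0.00+4.67)/2 × 0.25 = 0.58375
  [0.25→1.75]: (4.67+6.44)/2 × 1.5 = 8.3325
  [1.75→2.25]: (6.44+5.43)/2 × 0.5 = 2.9675
  [2.25→3.25]: (5.43+3.76)/2 × 1 = 4.595
  [3.25→7.25]: (3.76+0.84)/2 × 4 = 9.2
  [7.25→9.25]: (0.84+0.39)/2 × 2 = 1.23
  Sum = 26.90875 mcg/mL·hr
rectal suppository tail: 0.39/0.376 = 1.037; AUC_ev,0→∞ = 26.90875 + 1.037 = 27.94575 mcg/mL·hr
F = (AUC_ev/D_ev)/(AUC_iv/D_iv) = (27.94575/100)/(294.757/25) = 0.2794575/11.79028 = 0.0237

F = 0.0237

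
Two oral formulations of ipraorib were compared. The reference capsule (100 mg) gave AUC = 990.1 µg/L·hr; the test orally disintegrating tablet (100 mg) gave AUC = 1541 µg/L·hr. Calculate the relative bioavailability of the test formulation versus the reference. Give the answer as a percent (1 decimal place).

F_rel = (AUC_test/D_test) / (AUC_ref/D_ref)
      = (1541/100) / (990.1/100)
      = 15.41 / 9.901 = 1.5564 = 155.64%

F_rel = 155.6%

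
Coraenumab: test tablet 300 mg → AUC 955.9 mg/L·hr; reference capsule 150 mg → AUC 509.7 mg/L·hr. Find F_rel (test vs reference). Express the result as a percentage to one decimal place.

F_rel = 93.8%

F_rel = (AUC_test/D_test) / (AUC_ref/D_ref)
      = (955.9/300) / (509.7/150)
      = 3.18633 / 3.398 = 0.9377 = 93.77%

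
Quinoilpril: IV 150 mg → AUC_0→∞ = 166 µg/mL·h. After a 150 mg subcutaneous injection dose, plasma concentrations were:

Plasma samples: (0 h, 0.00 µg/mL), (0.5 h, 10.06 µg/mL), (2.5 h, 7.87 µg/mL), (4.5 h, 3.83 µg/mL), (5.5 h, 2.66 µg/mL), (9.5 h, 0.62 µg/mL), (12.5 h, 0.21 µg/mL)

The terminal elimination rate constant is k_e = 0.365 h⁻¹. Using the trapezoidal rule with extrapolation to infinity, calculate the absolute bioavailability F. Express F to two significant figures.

Trapezoidal AUC_0→12.5 (subcutaneous injection):
  [0→0.5]: (0.00+10.06)/2 × 0.5 = 2.515
  [0.5→2.5]: (10.06+7.87)/2 × 2 = 17.93
  [2.5→4.5]: (7.87+3.83)/2 × 2 = 11.7
  [4.5→5.5]: (3.83+2.66)/2 × 1 = 3.245
  [5.5→9.5]: (2.66+0.62)/2 × 4 = 6.56
  [9.5→12.5]: (0.62+0.21)/2 × 3 = 1.245
  Sum = 43.195 µg/mL·h
Tail: C_last/k_e = 0.21/0.365 = 0.575
AUC_0→∞ (subcutaneous injection) = 43.195 + 0.575 = 43.77 µg/mL·h
F = (AUC_ev/D_ev)/(AUC_iv/D_iv) = (43.77/150)/(166/150) = 0.2918/1.10667 = 0.2637

F = 0.26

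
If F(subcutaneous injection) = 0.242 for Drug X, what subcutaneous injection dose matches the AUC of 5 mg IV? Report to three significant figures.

D_subcutaneous = 20.7 mg

For equal systemic exposure: F × D_ev = D_iv
D_ev = D_iv / F = 5 / 0.242 = 20.6612 mg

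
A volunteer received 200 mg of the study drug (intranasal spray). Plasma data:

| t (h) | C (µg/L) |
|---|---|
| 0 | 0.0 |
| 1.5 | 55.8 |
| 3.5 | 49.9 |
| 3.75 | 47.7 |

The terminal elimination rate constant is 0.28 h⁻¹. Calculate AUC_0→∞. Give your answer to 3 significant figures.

AUC = 330 µg/L·h

Trapezoidal AUC_0→3.75:
  [0→1.5]: (0.0+55.8)/2 × 1.5 = 41.85
  [1.5→3.5]: (55.8+49.9)/2 × 2 = 105.7
  [3.5→3.75]: (49.9+47.7)/2 × 0.25 = 12.2
  Sum = 159.75 µg/L·h
Extrapolated tail: C_last / k_e = 47.7 / 0.28 = 170.357
AUC_0→∞ = 159.75 + 170.357 = 330.107 µg/L·h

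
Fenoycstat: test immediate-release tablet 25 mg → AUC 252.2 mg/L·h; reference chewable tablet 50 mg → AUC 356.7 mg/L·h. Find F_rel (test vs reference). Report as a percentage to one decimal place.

F_rel = (AUC_test/D_test) / (AUC_ref/D_ref)
      = (252.2/25) / (356.7/50)
      = 10.088 / 7.134 = 1.4141 = 141.41%

F_rel = 141.4%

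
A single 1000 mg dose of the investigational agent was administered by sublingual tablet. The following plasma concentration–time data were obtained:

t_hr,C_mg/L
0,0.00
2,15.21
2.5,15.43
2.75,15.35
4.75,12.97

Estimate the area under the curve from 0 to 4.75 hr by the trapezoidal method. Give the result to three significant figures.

AUC = 55.0 mg/L·hr

Trapezoidal AUC_0→4.75:
  [0→2]: (0.00+15.21)/2 × 2 = 15.21
  [2→2.5]: (15.21+15.43)/2 × 0.5 = 7.66
  [2.5→2.75]: (15.43+15.35)/2 × 0.25 = 3.8475
  [2.75→4.75]: (15.35+12.97)/2 × 2 = 28.32
  Sum = 55.0375 mg/L·hr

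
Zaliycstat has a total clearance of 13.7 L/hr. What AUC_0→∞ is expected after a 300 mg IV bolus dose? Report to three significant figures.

AUC = 21.9 mg/L·hr

AUC_0→∞ = Dose_iv / CL
        = 300 / 13.7 = 21.8978 mg/L·hr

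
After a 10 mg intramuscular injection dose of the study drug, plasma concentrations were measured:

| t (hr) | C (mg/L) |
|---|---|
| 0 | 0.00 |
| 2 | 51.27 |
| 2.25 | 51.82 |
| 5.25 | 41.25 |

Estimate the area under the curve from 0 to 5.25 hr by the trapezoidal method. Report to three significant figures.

Trapezoidal AUC_0→5.25:
  [0→2]: (0.00+51.27)/2 × 2 = 51.27
  [2→2.25]: (51.27+51.82)/2 × 0.25 = 12.88625
  [2.25→5.25]: (51.82+41.25)/2 × 3 = 139.605
  Sum = 203.76125 mg/L·hr

AUC = 204 mg/L·hr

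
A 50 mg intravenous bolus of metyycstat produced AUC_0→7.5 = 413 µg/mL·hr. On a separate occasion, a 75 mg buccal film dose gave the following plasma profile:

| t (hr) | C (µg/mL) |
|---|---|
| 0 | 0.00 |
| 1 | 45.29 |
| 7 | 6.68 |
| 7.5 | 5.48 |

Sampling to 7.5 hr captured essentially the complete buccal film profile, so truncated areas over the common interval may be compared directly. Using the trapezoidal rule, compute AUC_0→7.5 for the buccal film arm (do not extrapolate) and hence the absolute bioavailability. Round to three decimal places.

F = 0.293

Trapezoidal AUC_0→7.5 (buccal film):
  [0→1]: (0.00+45.29)/2 × 1 = 22.645
  [1→7]: (45.29+6.68)/2 × 6 = 155.91
  [7→7.5]: (6.68+5.48)/2 × 0.5 = 3.04
  Sum = 181.595 µg/mL·hr
F = (AUC_ev/D_ev)/(AUC_iv/D_iv) = (181.595/75)/(413/50) = 2.42127/8.26 = 0.2931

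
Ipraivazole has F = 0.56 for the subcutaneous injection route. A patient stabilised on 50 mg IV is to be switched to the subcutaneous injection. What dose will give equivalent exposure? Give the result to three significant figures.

D_subcutaneous = 89.3 mg

For equal systemic exposure: F × D_ev = D_iv
D_ev = D_iv / F = 50 / 0.56 = 89.2857 mg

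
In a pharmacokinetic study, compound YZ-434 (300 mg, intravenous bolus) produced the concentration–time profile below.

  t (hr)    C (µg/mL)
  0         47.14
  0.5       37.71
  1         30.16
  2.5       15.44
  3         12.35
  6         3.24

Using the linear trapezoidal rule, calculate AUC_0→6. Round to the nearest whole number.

AUC = 103 µg/mL·hr

Trapezoidal AUC_0→6:
  [0→0.5]: (47.14+37.71)/2 × 0.5 = 21.2125
  [0.5→1]: (37.71+30.16)/2 × 0.5 = 16.9675
  [1→2.5]: (30.16+15.44)/2 × 1.5 = 34.2
  [2.5→3]: (15.44+12.35)/2 × 0.5 = 6.9475
  [3→6]: (12.35+3.24)/2 × 3 = 23.385
  Sum = 102.7125 µg/mL·hr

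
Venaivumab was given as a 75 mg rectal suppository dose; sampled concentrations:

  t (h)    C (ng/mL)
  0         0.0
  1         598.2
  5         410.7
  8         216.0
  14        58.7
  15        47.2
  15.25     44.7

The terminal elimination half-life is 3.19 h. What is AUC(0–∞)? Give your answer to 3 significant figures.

Trapezoidal AUC_0→15.25:
  [0→1]: (0.0+598.2)/2 × 1 = 299.1
  [1→5]: (598.2+410.7)/2 × 4 = 2017.8
  [5→8]: (410.7+216.0)/2 × 3 = 940.05
  [8→14]: (216.0+58.7)/2 × 6 = 824.1
  [14→15]: (58.7+47.2)/2 × 1 = 52.95
  [15→15.25]: (47.2+44.7)/2 × 0.25 = 11.4875
  Sum = 4145.4875 ng/mL·h
k_e = ln2 / t½ = 0.693147 / 3.19 = 0.2173 h^-1
Extrapolated tail: C_last / k_e = 44.7 / 0.2173 = 205.706
AUC_0→∞ = 4145.4875 + 205.706 = 4351.1935 ng/mL·h

AUC = 4350 ng/mL·h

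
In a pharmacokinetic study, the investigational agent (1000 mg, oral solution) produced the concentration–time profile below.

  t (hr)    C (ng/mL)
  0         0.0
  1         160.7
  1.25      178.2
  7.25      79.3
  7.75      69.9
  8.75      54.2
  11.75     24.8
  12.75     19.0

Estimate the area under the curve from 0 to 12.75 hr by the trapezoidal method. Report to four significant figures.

AUC = 1135 ng/mL·hr

Trapezoidal AUC_0→12.75:
  [0→1]: (0.0+160.7)/2 × 1 = 80.35
  [1→1.25]: (160.7+178.2)/2 × 0.25 = 42.3625
  [1.25→7.25]: (178.2+79.3)/2 × 6 = 772.5
  [7.25→7.75]: (79.3+69.9)/2 × 0.5 = 37.3
  [7.75→8.75]: (69.9+54.2)/2 × 1 = 62.05
  [8.75→11.75]: (54.2+24.8)/2 × 3 = 118.5
  [11.75→12.75]: (24.8+19.0)/2 × 1 = 21.9
  Sum = 1134.9625 ng/mL·hr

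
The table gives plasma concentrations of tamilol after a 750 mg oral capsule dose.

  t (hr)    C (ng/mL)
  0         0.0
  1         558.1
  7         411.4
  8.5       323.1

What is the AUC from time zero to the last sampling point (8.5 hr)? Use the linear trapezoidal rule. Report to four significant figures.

Trapezoidal AUC_0→8.5:
  [0→1]: (0.0+558.1)/2 × 1 = 279.05
  [1→7]: (558.1+411.4)/2 × 6 = 2908.5
  [7→8.5]: (411.4+323.1)/2 × 1.5 = 550.875
  Sum = 3738.425 ng/mL·hr

AUC = 3738 ng/mL·hr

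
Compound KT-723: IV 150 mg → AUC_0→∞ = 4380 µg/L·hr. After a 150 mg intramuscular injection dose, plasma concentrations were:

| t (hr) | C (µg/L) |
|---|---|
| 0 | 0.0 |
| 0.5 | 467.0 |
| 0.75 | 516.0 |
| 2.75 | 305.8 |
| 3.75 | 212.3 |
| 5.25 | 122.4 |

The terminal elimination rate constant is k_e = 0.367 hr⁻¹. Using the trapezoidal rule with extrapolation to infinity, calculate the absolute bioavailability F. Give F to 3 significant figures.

Trapezoidal AUC_0→5.25 (intramuscular injection):
  [0→0.5]: (0.0+467.0)/2 × 0.5 = 116.75
  [0.5→0.75]: (467.0+516.0)/2 × 0.25 = 122.875
  [0.75→2.75]: (516.0+305.8)/2 × 2 = 821.8
  [2.75→3.75]: (305.8+212.3)/2 × 1 = 259.05
  [3.75→5.25]: (212.3+122.4)/2 × 1.5 = 251.025
  Sum = 1571.5 µg/L·hr
Tail: C_last/k_e = 122.4/0.367 = 333.515
AUC_0→∞ (intramuscular injection) = 1571.5 + 333.515 = 1905.015 µg/L·hr
F = (AUC_ev/D_ev)/(AUC_iv/D_iv) = (1905.015/150)/(4380/150) = 12.7001/29.2 = 0.4349

F = 0.435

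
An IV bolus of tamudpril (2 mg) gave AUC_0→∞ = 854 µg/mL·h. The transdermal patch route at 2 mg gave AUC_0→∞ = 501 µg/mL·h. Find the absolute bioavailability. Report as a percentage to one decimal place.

F = 58.7%

F = (AUC_ev / D_ev) / (AUC_iv / D_iv)
  = (501/2) / (854/2)
  = 250.5 / 427 = 0.5867
  = 58.67%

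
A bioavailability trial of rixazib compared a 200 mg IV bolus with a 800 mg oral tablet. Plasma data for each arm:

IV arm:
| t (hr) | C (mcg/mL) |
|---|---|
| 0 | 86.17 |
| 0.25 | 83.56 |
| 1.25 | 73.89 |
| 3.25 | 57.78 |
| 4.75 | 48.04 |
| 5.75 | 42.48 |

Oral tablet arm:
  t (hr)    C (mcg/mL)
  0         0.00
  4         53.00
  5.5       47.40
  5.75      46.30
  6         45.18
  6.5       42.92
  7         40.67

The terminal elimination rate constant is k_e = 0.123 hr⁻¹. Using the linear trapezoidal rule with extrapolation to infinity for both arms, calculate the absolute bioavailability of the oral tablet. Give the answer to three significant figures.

F = 0.206

Trapezoidal AUC_0→5.75 (IV):
  [0→0.25]: (86.17+83.56)/2 × 0.25 = 21.21625
  [0.25→1.25]: (83.56+73.89)/2 × 1 = 78.725
  [1.25→3.25]: (73.89+57.78)/2 × 2 = 131.67
  [3.25→4.75]: (57.78+48.04)/2 × 1.5 = 79.365
  [4.75→5.75]: (48.04+42.48)/2 × 1 = 45.26
  Sum = 356.23625 mcg/mL·hr
IV tail: 42.48/0.123 = 345.366; AUC_iv,0→∞ = 356.23625 + 345.366 = 701.60225 mcg/mL·hr
Trapezoidal AUC_0→7 (oral tablet):
  [0→4]: (0.00+53.00)/2 × 4 = 106.0
  [4→5.5]: (53.00+47.40)/2 × 1.5 = 75.3
  [5.5→5.75]: (47.40+46.30)/2 × 0.25 = 11.7125
  [5.75→6]: (46.30+45.18)/2 × 0.25 = 11.435
  [6→6.5]: (45.18+42.92)/2 × 0.5 = 22.025
  [6.5→7]: (42.92+40.67)/2 × 0.5 = 20.8975
  Sum = 247.37 mcg/mL·hr
oral tablet tail: 40.67/0.123 = 330.650; AUC_ev,0→∞ = 247.37 + 330.650 = 578.02 mcg/mL·hr
F = (AUC_ev/D_ev)/(AUC_iv/D_iv) = (578.02/800)/(701.60225/200) = 0.722525/3.50801 = 0.2060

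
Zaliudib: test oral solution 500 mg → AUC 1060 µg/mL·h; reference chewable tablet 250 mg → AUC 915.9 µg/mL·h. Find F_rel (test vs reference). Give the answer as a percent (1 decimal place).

F_rel = (AUC_test/D_test) / (AUC_ref/D_ref)
      = (1060/500) / (915.9/250)
      = 2.12 / 3.6636 = 0.5787 = 57.87%

F_rel = 57.9%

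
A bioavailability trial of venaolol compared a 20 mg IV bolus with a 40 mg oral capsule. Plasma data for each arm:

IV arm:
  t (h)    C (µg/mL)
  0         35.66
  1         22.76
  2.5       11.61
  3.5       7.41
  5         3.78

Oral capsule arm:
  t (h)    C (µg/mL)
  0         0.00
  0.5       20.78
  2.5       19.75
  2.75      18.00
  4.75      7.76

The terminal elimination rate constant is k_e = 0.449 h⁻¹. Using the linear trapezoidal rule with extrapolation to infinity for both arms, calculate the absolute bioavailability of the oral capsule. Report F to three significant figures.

F = 0.575

Trapezoidal AUC_0→5 (IV):
  [0→1]: (35.66+22.76)/2 × 1 = 29.21
  [1→2.5]: (22.76+11.61)/2 × 1.5 = 25.7775
  [2.5→3.5]: (11.61+7.41)/2 × 1 = 9.51
  [3.5→5]: (7.41+3.78)/2 × 1.5 = 8.3925
  Sum = 72.89 µg/mL·h
IV tail: 3.78/0.449 = 8.419; AUC_iv,0→∞ = 72.89 + 8.419 = 81.309 µg/mL·h
Trapezoidal AUC_0→4.75 (oral capsule):
  [0→0.5]: (0.00+20.78)/2 × 0.5 = 5.195
  [0.5→2.5]: (20.78+19.75)/2 × 2 = 40.53
  [2.5→2.75]: (19.75+18.00)/2 × 0.25 = 4.71875
  [2.75→4.75]: (18.00+7.76)/2 × 2 = 25.76
  Sum = 76.20375 µg/mL·h
oral capsule tail: 7.76/0.449 = 17.283; AUC_ev,0→∞ = 76.20375 + 17.283 = 93.48675 µg/mL·h
F = (AUC_ev/D_ev)/(AUC_iv/D_iv) = (93.48675/40)/(81.309/20) = 2.33717/4.06545 = 0.5749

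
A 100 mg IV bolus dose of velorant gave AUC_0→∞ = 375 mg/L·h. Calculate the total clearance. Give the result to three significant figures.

CL = Dose_iv / AUC_0→∞
   = 100 / 375 = 0.266667 L/h

CL = 0.267 L/h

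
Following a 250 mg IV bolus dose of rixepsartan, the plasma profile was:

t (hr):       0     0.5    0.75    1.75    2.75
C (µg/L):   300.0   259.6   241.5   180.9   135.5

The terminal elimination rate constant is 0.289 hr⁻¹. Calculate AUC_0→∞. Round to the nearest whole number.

Trapezoidal AUC_0→2.75:
  [0→0.5]: (300.0+259.6)/2 × 0.5 = 139.9
  [0.5→0.75]: (259.6+241.5)/2 × 0.25 = 62.6375
  [0.75→1.75]: (241.5+180.9)/2 × 1 = 211.2
  [1.75→2.75]: (180.9+135.5)/2 × 1 = 158.2
  Sum = 571.9375 µg/L·hr
Extrapolated tail: C_last / k_e = 135.5 / 0.289 = 468.858
AUC_0→∞ = 571.9375 + 468.858 = 1040.7955 µg/L·hr

AUC = 1041 µg/L·hr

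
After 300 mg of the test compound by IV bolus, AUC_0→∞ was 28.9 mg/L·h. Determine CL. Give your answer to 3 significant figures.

CL = Dose_iv / AUC_0→∞
   = 300 / 28.9 = 10.3806 L/h

CL = 10.4 L/h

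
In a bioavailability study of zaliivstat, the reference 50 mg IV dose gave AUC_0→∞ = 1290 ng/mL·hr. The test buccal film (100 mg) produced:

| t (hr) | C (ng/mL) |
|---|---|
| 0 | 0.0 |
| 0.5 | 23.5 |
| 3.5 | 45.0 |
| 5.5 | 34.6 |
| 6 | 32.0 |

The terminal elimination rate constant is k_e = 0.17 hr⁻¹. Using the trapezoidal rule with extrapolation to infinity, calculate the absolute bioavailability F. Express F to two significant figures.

Trapezoidal AUC_0→6 (buccal film):
  [0→0.5]: (0.0+23.5)/2 × 0.5 = 5.875
  [0.5→3.5]: (23.5+45.0)/2 × 3 = 102.75
  [3.5→5.5]: (45.0+34.6)/2 × 2 = 79.6
  [5.5→6]: (34.6+32.0)/2 × 0.5 = 16.65
  Sum = 204.875 ng/mL·hr
Tail: C_last/k_e = 32.0/0.17 = 188.235
AUC_0→∞ (buccal film) = 204.875 + 188.235 = 393.11 ng/mL·hr
F = (AUC_ev/D_ev)/(AUC_iv/D_iv) = (393.11/100)/(1290/50) = 3.9311/25.8 = 0.1524

F = 0.15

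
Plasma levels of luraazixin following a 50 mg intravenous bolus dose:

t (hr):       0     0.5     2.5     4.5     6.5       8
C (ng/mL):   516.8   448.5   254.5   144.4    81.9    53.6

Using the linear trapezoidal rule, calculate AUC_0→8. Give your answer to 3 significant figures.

AUC = 1670 ng/mL·hr

Trapezoidal AUC_0→8:
  [0→0.5]: (516.8+448.5)/2 × 0.5 = 241.325
  [0.5→2.5]: (448.5+254.5)/2 × 2 = 703.0
  [2.5→4.5]: (254.5+144.4)/2 × 2 = 398.9
  [4.5→6.5]: (144.4+81.9)/2 × 2 = 226.3
  [6.5→8]: (81.9+53.6)/2 × 1.5 = 101.625
  Sum = 1671.15 ng/mL·hr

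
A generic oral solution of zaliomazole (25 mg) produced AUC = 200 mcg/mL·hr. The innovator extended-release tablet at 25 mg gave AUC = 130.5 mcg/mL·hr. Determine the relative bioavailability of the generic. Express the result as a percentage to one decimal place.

F_rel = 153.3%

F_rel = (AUC_test/D_test) / (AUC_ref/D_ref)
      = (200/25) / (130.5/25)
      = 8 / 5.22 = 1.5326 = 153.26%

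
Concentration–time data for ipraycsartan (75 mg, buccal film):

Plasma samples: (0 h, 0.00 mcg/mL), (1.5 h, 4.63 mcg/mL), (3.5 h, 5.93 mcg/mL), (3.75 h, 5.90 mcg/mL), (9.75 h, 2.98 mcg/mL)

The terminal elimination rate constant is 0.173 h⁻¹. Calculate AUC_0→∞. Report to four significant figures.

Trapezoidal AUC_0→9.75:
  [0→1.5]: (0.00+4.63)/2 × 1.5 = 3.4725
  [1.5→3.5]: (4.63+5.93)/2 × 2 = 10.56
  [3.5→3.75]: (5.93+5.90)/2 × 0.25 = 1.47875
  [3.75→9.75]: (5.90+2.98)/2 × 6 = 26.64
  Sum = 42.15125 mcg/mL·h
Extrapolated tail: C_last / k_e = 2.98 / 0.173 = 17.225
AUC_0→∞ = 42.15125 + 17.225 = 59.37625 mcg/mL·h

AUC = 59.38 mcg/mL·h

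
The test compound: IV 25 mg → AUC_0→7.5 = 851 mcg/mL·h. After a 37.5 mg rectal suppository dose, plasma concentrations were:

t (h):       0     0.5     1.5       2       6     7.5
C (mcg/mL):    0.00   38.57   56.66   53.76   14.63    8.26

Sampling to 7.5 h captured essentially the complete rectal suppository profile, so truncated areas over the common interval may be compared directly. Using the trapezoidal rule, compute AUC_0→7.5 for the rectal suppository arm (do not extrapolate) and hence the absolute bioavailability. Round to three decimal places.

F = 0.187

Trapezoidal AUC_0→7.5 (rectal suppository):
  [0→0.5]: (0.00+38.57)/2 × 0.5 = 9.6425
  [0.5→1.5]: (38.57+56.66)/2 × 1 = 47.615
  [1.5→2]: (56.66+53.76)/2 × 0.5 = 27.605
  [2→6]: (53.76+14.63)/2 × 4 = 136.78
  [6→7.5]: (14.63+8.26)/2 × 1.5 = 17.1675
  Sum = 238.81 mcg/mL·h
F = (AUC_ev/D_ev)/(AUC_iv/D_iv) = (238.81/37.5)/(851/25) = 6.36827/34.04 = 0.1871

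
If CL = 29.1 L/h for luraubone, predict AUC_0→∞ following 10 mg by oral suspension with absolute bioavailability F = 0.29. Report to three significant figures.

AUC_0→∞ = F × Dose / CL
        = 0.29 × 10 / 29.1 = 0.0996564 mg/L·h

AUC = 0.0997 mg/L·h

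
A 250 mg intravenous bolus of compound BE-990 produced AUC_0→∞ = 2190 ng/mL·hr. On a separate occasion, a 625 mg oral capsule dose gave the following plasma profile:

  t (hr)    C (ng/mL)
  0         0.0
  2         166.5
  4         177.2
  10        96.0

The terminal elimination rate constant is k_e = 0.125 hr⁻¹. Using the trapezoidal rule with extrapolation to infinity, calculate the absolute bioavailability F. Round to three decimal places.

F = 0.383

Trapezoidal AUC_0→10 (oral capsule):
  [0→2]: (0.0+166.5)/2 × 2 = 166.5
  [2→4]: (166.5+177.2)/2 × 2 = 343.7
  [4→10]: (177.2+96.0)/2 × 6 = 819.6
  Sum = 1329.8 ng/mL·hr
Tail: C_last/k_e = 96.0/0.125 = 768.000
AUC_0→∞ (oral capsule) = 1329.8 + 768.000 = 2097.8 ng/mL·hr
F = (AUC_ev/D_ev)/(AUC_iv/D_iv) = (2097.8/625)/(2190/250) = 3.35648/8.76 = 0.3832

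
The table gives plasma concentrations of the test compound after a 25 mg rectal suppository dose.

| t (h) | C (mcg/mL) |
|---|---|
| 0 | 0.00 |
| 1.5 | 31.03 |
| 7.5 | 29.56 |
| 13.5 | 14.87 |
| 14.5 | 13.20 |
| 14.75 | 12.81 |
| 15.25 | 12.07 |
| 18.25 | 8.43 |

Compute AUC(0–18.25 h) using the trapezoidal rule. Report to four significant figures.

Trapezoidal AUC_0→18.25:
  [0→1.5]: (0.00+31.03)/2 × 1.5 = 23.2725
  [1.5→7.5]: (31.03+29.56)/2 × 6 = 181.77
  [7.5→13.5]: (29.56+14.87)/2 × 6 = 133.29
  [13.5→14.5]: (14.87+13.20)/2 × 1 = 14.035
  [14.5→14.75]: (13.20+12.81)/2 × 0.25 = 3.25125
  [14.75→15.25]: (12.81+12.07)/2 × 0.5 = 6.22
  [15.25→18.25]: (12.07+8.43)/2 × 3 = 30.75
  Sum = 392.58875 mcg/mL·h

AUC = 392.6 mcg/mL·h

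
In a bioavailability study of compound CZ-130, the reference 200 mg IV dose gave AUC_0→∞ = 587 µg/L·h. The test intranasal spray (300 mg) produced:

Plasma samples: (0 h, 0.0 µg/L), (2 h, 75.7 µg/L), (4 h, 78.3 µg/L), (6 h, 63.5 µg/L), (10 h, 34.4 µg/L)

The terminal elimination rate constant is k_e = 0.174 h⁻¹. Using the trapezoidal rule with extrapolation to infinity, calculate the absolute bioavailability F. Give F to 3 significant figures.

Trapezoidal AUC_0→10 (intranasal spray):
  [0→2]: (0.0+75.7)/2 × 2 = 75.7
  [2→4]: (75.7+78.3)/2 × 2 = 154.0
  [4→6]: (78.3+63.5)/2 × 2 = 141.8
  [6→10]: (63.5+34.4)/2 × 4 = 195.8
  Sum = 567.3 µg/L·h
Tail: C_last/k_e = 34.4/0.174 = 197.701
AUC_0→∞ (intranasal spray) = 567.3 + 197.701 = 765.001 µg/L·h
F = (AUC_ev/D_ev)/(AUC_iv/D_iv) = (765.001/300)/(587/200) = 2.55/2.935 = 0.8688

F = 0.869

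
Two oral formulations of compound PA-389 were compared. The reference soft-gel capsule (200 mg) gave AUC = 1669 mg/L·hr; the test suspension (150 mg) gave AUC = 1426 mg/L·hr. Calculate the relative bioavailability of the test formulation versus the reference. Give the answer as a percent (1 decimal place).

F_rel = 113.9%

F_rel = (AUC_test/D_test) / (AUC_ref/D_ref)
      = (1426/150) / (1669/200)
      = 9.50667 / 8.345 = 1.1392 = 113.92%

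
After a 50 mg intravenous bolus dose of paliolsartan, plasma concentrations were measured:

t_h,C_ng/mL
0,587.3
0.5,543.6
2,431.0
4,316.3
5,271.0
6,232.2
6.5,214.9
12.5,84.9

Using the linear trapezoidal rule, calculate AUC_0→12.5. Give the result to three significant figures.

AUC = 3320 ng/mL·h

Trapezoidal AUC_0→12.5:
  [0→0.5]: (587.3+543.6)/2 × 0.5 = 282.725
  [0.5→2]: (543.6+431.0)/2 × 1.5 = 730.95
  [2→4]: (431.0+316.3)/2 × 2 = 747.3
  [4→5]: (316.3+271.0)/2 × 1 = 293.65
  [5→6]: (271.0+232.2)/2 × 1 = 251.6
  [6→6.5]: (232.2+214.9)/2 × 0.5 = 111.775
  [6.5→12.5]: (214.9+84.9)/2 × 6 = 899.4
  Sum = 3317.4 ng/mL·h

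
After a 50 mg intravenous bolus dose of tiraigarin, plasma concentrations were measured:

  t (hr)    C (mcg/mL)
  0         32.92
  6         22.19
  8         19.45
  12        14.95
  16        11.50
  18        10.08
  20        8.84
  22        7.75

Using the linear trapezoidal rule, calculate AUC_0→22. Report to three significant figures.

Trapezoidal AUC_0→22:
  [0→6]: (32.92+22.19)/2 × 6 = 165.33
  [6→8]: (22.19+19.45)/2 × 2 = 41.64
  [8→12]: (19.45+14.95)/2 × 4 = 68.8
  [12→16]: (14.95+11.50)/2 × 4 = 52.9
  [16→18]: (11.50+10.08)/2 × 2 = 21.58
  [18→20]: (10.08+8.84)/2 × 2 = 18.92
  [20→22]: (8.84+7.75)/2 × 2 = 16.59
  Sum = 385.76 mcg/mL·hr

AUC = 386 mcg/mL·hr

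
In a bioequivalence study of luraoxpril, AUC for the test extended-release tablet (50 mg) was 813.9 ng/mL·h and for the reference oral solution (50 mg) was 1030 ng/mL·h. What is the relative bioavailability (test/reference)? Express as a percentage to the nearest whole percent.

F_rel = (AUC_test/D_test) / (AUC_ref/D_ref)
      = (813.9/50) / (1030/50)
      = 16.278 / 20.6 = 0.7902 = 79.02%

F_rel = 79%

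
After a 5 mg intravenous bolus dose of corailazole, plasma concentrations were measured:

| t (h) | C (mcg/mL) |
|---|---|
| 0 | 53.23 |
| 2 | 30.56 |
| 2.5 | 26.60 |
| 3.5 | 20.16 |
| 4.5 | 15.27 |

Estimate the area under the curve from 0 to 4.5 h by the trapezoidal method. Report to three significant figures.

AUC = 139 mcg/mL·h

Trapezoidal AUC_0→4.5:
  [0→2]: (53.23+30.56)/2 × 2 = 83.79
  [2→2.5]: (30.56+26.60)/2 × 0.5 = 14.29
  [2.5→3.5]: (26.60+20.16)/2 × 1 = 23.38
  [3.5→4.5]: (20.16+15.27)/2 × 1 = 17.715
  Sum = 139.175 mcg/mL·h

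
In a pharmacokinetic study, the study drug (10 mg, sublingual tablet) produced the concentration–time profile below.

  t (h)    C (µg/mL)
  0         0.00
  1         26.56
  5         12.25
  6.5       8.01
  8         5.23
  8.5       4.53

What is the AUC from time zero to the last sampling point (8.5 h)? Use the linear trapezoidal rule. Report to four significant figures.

Trapezoidal AUC_0→8.5:
  [0→1]: (0.00+26.56)/2 × 1 = 13.28
  [1→5]: (26.56+12.25)/2 × 4 = 77.62
  [5→6.5]: (12.25+8.01)/2 × 1.5 = 15.195
  [6.5→8]: (8.01+5.23)/2 × 1.5 = 9.93
  [8→8.5]: (5.23+4.53)/2 × 0.5 = 2.44
  Sum = 118.465 µg/mL·h

AUC = 118.5 µg/mL·h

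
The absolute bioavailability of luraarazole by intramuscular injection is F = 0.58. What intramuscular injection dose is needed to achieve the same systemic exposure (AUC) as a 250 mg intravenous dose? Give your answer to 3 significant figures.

For equal systemic exposure: F × D_ev = D_iv
D_ev = D_iv / F = 250 / 0.58 = 431.034 mg

D_intramuscular = 431 mg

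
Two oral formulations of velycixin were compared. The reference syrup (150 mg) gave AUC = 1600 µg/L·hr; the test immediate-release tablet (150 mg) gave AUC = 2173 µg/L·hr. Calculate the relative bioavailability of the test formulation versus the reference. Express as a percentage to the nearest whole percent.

F_rel = (AUC_test/D_test) / (AUC_ref/D_ref)
      = (2173/150) / (1600/150)
      = 14.4867 / 10.6667 = 1.3581 = 135.81%

F_rel = 136%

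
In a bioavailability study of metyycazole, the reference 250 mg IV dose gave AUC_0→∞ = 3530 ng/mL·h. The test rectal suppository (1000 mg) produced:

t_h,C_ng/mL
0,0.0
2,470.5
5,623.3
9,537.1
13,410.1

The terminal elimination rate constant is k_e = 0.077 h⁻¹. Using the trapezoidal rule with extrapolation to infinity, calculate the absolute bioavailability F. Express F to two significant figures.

F = 0.83

Trapezoidal AUC_0→13 (rectal suppository):
  [0→2]: (0.0+470.5)/2 × 2 = 470.5
  [2→5]: (470.5+623.3)/2 × 3 = 1640.7
  [5→9]: (623.3+537.1)/2 × 4 = 2320.8
  [9→13]: (537.1+410.1)/2 × 4 = 1894.4
  Sum = 6326.4 ng/mL·h
Tail: C_last/k_e = 410.1/0.077 = 5325.974
AUC_0→∞ (rectal suppository) = 6326.4 + 5325.974 = 11652.374 ng/mL·h
F = (AUC_ev/D_ev)/(AUC_iv/D_iv) = (11652.374/1000)/(3530/250) = 11.652374/14.12 = 0.8252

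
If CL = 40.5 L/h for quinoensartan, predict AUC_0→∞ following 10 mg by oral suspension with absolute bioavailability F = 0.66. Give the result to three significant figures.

AUC = 0.163 mg/L·h

AUC_0→∞ = F × Dose / CL
        = 0.66 × 10 / 40.5 = 0.162963 mg/L·h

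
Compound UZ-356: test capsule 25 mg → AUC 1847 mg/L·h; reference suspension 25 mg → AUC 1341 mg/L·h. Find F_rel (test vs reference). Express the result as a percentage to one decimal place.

F_rel = (AUC_test/D_test) / (AUC_ref/D_ref)
      = (1847/25) / (1341/25)
      = 73.88 / 53.64 = 1.3773 = 137.73%

F_rel = 137.7%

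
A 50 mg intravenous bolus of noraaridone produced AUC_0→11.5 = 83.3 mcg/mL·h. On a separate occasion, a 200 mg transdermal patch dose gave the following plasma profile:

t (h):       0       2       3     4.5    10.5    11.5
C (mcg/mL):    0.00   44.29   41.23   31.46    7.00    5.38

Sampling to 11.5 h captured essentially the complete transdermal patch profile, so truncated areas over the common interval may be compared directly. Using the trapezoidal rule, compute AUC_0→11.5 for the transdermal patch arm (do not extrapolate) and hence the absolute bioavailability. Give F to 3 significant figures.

Trapezoidal AUC_0→11.5 (transdermal patch):
  [0→2]: (0.00+44.29)/2 × 2 = 44.29
  [2→3]: (44.29+41.23)/2 × 1 = 42.76
  [3→4.5]: (41.23+31.46)/2 × 1.5 = 54.5175
  [4.5→10.5]: (31.46+7.00)/2 × 6 = 115.38
  [10.5→11.5]: (7.00+5.38)/2 × 1 = 6.19
  Sum = 263.1375 mcg/mL·h
F = (AUC_ev/D_ev)/(AUC_iv/D_iv) = (263.1375/200)/(83.3/50) = 1.3156875/1.666 = 0.7897

F = 0.790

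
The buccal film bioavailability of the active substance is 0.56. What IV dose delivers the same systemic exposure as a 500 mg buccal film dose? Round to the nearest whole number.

D_iv = 280 mg

Systemic exposure from an extravascular dose = F × D_ev, so the equivalent IV dose is F × D_ev.
D_iv = F × D_ev = 0.56 × 500 = 280 mg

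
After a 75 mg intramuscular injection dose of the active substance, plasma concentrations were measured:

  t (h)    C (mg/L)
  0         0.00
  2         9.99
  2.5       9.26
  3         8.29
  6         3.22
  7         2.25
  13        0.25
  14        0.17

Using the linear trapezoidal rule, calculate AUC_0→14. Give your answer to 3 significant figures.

Trapezoidal AUC_0→14:
  [0→2]: (0.00+9.99)/2 × 2 = 9.99
  [2→2.5]: (9.99+9.26)/2 × 0.5 = 4.8125
  [2.5→3]: (9.26+8.29)/2 × 0.5 = 4.3875
  [3→6]: (8.29+3.22)/2 × 3 = 17.265
  [6→7]: (3.22+2.25)/2 × 1 = 2.735
  [7→13]: (2.25+0.25)/2 × 6 = 7.5
  [13→14]: (0.25+0.17)/2 × 1 = 0.21
  Sum = 46.9 mg/L·h

AUC = 46.9 mg/L·h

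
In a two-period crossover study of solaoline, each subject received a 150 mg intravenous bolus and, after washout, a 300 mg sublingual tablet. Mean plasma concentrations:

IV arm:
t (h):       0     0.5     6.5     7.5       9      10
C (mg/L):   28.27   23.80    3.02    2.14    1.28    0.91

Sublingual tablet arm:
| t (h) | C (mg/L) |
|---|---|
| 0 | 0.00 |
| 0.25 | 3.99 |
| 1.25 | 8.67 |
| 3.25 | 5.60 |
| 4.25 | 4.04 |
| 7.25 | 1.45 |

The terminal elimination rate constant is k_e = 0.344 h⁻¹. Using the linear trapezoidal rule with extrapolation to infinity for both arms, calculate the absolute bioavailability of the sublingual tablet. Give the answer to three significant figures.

Trapezoidal AUC_0→10 (IV):
  [0→0.5]: (28.27+23.80)/2 × 0.5 = 13.0175
  [0.5→6.5]: (23.80+3.02)/2 × 6 = 80.46
  [6.5→7.5]: (3.02+2.14)/2 × 1 = 2.58
  [7.5→9]: (2.14+1.28)/2 × 1.5 = 2.565
  [9→10]: (1.28+0.91)/2 × 1 = 1.095
  Sum = 99.7175 mg/L·h
IV tail: 0.91/0.344 = 2.645; AUC_iv,0→∞ = 99.7175 + 2.645 = 102.3625 mg/L·h
Trapezoidal AUC_0→7.25 (sublingual tablet):
  [0→0.25]: (0.00+3.99)/2 × 0.25 = 0.49875
  [0.25→1.25]: (3.99+8.67)/2 × 1 = 6.33
  [1.25→3.25]: (8.67+5.60)/2 × 2 = 14.27
  [3.25→4.25]: (5.60+4.04)/2 × 1 = 4.82
  [4.25→7.25]: (4.04+1.45)/2 × 3 = 8.235
  Sum = 34.15375 mg/L·h
sublingual tablet tail: 1.45/0.344 = 4.215; AUC_ev,0→∞ = 34.15375 + 4.215 = 38.36875 mg/L·h
F = (AUC_ev/D_ev)/(AUC_iv/D_iv) = (38.36875/300)/(102.3625/150) = 0.127896/0.682417 = 0.1874

F = 0.187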